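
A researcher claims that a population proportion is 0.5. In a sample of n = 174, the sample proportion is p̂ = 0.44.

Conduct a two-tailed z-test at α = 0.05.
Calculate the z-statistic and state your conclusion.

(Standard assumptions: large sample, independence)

H₀: p = 0.5, H₁: p ≠ 0.5
Standard error: SE = √(p₀(1-p₀)/n) = √(0.5×0.5/174) = 0.037905
z-statistic: z = (p̂ - p₀)/SE = (0.44 - 0.5)/0.037905 = -1.5829
Critical value: z_0.025 = ±1.960
p-value = 0.1134
Decision: fail to reject H₀ at α = 0.05

Answer: z = -1.5829, fail to reject H₀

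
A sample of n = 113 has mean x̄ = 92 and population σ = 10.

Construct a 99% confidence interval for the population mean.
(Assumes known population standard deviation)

Confidence level: 99%, α = 0.01
z_0.005 = 2.576
SE = σ/√n = 10/√113 = 0.9407
Margin of error = 2.576 × 0.9407 = 2.4232
CI: x̄ ± margin = 92 ± 2.4232
CI: (89.5768, 94.4232)

Answer: (89.5768, 94.4232)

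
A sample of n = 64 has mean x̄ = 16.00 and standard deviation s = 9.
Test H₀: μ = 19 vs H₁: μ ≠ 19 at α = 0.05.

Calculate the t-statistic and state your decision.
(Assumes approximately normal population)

Answer: t = -2.6667, reject H₀

Derivation:
df = n - 1 = 63
SE = s/√n = 9/√64 = 1.1250
t = (x̄ - μ₀)/SE = (16.00 - 19)/1.1250 = -2.6667
Critical value: t_{0.025,63} = ±1.998
p-value ≈ 0.0097
Decision: reject H₀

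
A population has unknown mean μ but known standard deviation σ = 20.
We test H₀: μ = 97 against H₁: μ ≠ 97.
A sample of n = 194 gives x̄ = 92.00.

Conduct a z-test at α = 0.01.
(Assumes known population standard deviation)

Answer: z = -3.4821, reject H₀

Derivation:
Standard error: SE = σ/√n = 20/√194 = 1.4359
z-statistic: z = (x̄ - μ₀)/SE = (92.00 - 97)/1.4359 = -3.4821
Critical value: ±2.576
p-value = 0.0005
Decision: reject H₀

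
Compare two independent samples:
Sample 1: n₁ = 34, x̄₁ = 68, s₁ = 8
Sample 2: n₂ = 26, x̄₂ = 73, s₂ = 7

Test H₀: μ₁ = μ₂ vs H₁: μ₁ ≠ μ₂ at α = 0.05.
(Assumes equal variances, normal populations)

Answer: t = -2.5302, reject H₀

Derivation:
Pooled variance: s²_p = [33×8² + 25×7²]/(58) = 57.5345
s_p = 7.5851
SE = s_p×√(1/n₁ + 1/n₂) = 7.5851×√(1/34 + 1/26) = 1.9761
t = (x̄₁ - x̄₂)/SE = (68 - 73)/1.9761 = -2.5302
df = 58, t-critical = ±2.002
Decision: reject H₀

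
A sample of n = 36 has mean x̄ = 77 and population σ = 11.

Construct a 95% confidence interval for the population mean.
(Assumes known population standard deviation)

Confidence level: 95%, α = 0.05
z_0.025 = 1.960
SE = σ/√n = 11/√36 = 1.8333
Margin of error = 1.960 × 1.8333 = 3.5933
CI: x̄ ± margin = 77 ± 3.5933
CI: (73.4067, 80.5933)

Answer: (73.4067, 80.5933)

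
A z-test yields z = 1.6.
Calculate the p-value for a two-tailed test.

For z = 1.6:
p = 2×P(Z > |1.6|) = 2×(1 - Φ(1.6)) = 0.1096

Answer: p-value ≈ 0.1096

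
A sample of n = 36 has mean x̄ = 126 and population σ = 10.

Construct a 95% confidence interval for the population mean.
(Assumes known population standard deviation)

Confidence level: 95%, α = 0.05
z_0.025 = 1.960
SE = σ/√n = 10/√36 = 1.6667
Margin of error = 1.960 × 1.6667 = 3.2667
CI: x̄ ± margin = 126 ± 3.2667
CI: (122.7333, 129.2667)

Answer: (122.7333, 129.2667)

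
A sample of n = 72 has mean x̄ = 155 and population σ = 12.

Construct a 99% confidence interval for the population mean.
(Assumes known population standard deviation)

Answer: (151.3570, 158.6430)

Derivation:
Confidence level: 99%, α = 0.01
z_0.005 = 2.576
SE = σ/√n = 12/√72 = 1.4142
Margin of error = 2.576 × 1.4142 = 3.6430
CI: x̄ ± margin = 155 ± 3.6430
CI: (151.3570, 158.6430)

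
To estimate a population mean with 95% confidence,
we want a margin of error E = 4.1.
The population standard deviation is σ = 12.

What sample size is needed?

z_0.025 = 1.960
n = (z×σ/E)² = (1.960×12/4.1)²
n = 32.9084
Round up: n = 33

Answer: n = 33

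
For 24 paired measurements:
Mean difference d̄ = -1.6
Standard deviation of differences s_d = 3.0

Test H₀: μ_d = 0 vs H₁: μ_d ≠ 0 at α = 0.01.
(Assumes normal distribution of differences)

df = n - 1 = 23
SE = s_d/√n = 3.0/√24 = 0.6124
t = d̄/SE = -1.6/0.6124 = -2.6127
Critical value: t_{0.005,23} = ±2.807
p-value ≈ 0.0156
Decision: fail to reject H₀

Answer: t = -2.6127, fail to reject H₀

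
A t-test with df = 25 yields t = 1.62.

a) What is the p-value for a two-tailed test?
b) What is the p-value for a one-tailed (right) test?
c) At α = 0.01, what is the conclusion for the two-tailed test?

Using t-distribution with df = 25:
a) Two-tailed: p = 2×P(T > 1.62) = 0.1178
b) One-tailed: p = P(T > 1.62) = 0.0589
c) 0.1178 ≥ 0.01, fail to reject H₀

Answer: a) 0.1178, b) 0.0589, c) fail to reject H₀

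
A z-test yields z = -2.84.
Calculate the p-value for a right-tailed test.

Answer: p-value ≈ 0.9977

Derivation:
For z = -2.84:
p = P(Z > -2.84) = 1 - Φ(-2.84) = 0.9977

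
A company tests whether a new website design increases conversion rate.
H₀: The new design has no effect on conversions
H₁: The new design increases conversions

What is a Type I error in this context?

A Type I error (probability α) occurs when we reject a true H₀.
A Type II error (probability β) occurs when we fail to reject a false H₀.

Answer: Switching to a new design that doesn't actually help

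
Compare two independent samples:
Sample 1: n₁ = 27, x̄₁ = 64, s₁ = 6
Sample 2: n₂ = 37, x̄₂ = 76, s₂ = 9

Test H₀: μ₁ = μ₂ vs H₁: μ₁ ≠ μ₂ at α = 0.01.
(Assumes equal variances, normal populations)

Answer: t = -6.0147, reject H₀

Derivation:
Pooled variance: s²_p = [26×6² + 36×9²]/(62) = 62.1290
s_p = 7.8822
SE = s_p×√(1/n₁ + 1/n₂) = 7.8822×√(1/27 + 1/37) = 1.9951
t = (x̄₁ - x̄₂)/SE = (64 - 76)/1.9951 = -6.0147
df = 62, t-critical = ±2.657
Decision: reject H₀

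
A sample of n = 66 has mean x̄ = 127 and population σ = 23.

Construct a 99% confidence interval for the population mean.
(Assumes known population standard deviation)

Answer: (119.7071, 134.2929)

Derivation:
Confidence level: 99%, α = 0.01
z_0.005 = 2.576
SE = σ/√n = 23/√66 = 2.8311
Margin of error = 2.576 × 2.8311 = 7.2929
CI: x̄ ± margin = 127 ± 7.2929
CI: (119.7071, 134.2929)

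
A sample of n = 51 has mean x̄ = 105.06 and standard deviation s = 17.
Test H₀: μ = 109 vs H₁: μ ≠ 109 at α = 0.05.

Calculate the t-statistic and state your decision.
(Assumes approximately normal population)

Answer: t = -1.6551, fail to reject H₀

Derivation:
df = n - 1 = 50
SE = s/√n = 17/√51 = 2.3805
t = (x̄ - μ₀)/SE = (105.06 - 109)/2.3805 = -1.6551
Critical value: t_{0.025,50} = ±2.009
p-value ≈ 0.1042
Decision: fail to reject H₀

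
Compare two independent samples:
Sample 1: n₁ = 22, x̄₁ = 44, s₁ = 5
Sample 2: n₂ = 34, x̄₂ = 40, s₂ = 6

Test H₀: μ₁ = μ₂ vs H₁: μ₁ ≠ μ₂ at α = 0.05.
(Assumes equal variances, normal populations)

Pooled variance: s²_p = [21×5² + 33×6²]/(54) = 31.7222
s_p = 5.6322
SE = s_p×√(1/n₁ + 1/n₂) = 5.6322×√(1/22 + 1/34) = 1.5411
t = (x̄₁ - x̄₂)/SE = (44 - 40)/1.5411 = 2.5955
df = 54, t-critical = ±2.005
Decision: reject H₀

Answer: t = 2.5955, reject H₀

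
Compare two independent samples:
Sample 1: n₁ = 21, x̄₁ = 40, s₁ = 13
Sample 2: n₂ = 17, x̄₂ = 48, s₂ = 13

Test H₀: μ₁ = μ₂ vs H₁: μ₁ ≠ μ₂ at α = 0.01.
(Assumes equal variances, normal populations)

Answer: t = -1.8862, fail to reject H₀

Derivation:
Pooled variance: s²_p = [20×13² + 16×13²]/(36) = 169.0000
s_p = 13.0000
SE = s_p×√(1/n₁ + 1/n₂) = 13.0000×√(1/21 + 1/17) = 4.2413
t = (x̄₁ - x̄₂)/SE = (40 - 48)/4.2413 = -1.8862
df = 36, t-critical = ±2.719
Decision: fail to reject H₀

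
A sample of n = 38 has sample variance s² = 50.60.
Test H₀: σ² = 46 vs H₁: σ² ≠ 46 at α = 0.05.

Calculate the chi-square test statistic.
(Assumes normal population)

Answer: χ² = 40.7000, fail to reject H₀

Derivation:
df = n - 1 = 37
χ² = (n-1)s²/σ₀² = 37×50.60/46 = 40.7000
Critical values: χ²_{0.975,37} = 22.106, χ²_{0.025,37} = 55.668
Rejection region: χ² < 22.106 or χ² > 55.668
Decision: fail to reject H₀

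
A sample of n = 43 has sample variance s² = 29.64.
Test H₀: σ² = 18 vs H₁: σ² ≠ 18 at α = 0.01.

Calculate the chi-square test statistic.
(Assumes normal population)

Answer: χ² = 69.1600, fail to reject H₀

Derivation:
df = n - 1 = 42
χ² = (n-1)s²/σ₀² = 42×29.64/18 = 69.1600
Critical values: χ²_{0.995,42} = 22.138, χ²_{0.005,42} = 69.336
Rejection region: χ² < 22.138 or χ² > 69.336
Decision: fail to reject H₀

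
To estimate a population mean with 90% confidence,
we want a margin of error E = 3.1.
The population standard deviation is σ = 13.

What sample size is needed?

Answer: n = 48

Derivation:
z_0.05 = 1.645
n = (z×σ/E)² = (1.645×13/3.1)²
n = 47.5877
Round up: n = 48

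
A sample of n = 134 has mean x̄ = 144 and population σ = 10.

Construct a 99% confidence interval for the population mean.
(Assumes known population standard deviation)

Answer: (141.7746, 146.2254)

Derivation:
Confidence level: 99%, α = 0.01
z_0.005 = 2.576
SE = σ/√n = 10/√134 = 0.8639
Margin of error = 2.576 × 0.8639 = 2.2254
CI: x̄ ± margin = 144 ± 2.2254
CI: (141.7746, 146.2254)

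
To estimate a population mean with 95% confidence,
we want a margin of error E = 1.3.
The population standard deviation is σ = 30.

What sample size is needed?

Answer: n = 2046

Derivation:
z_0.025 = 1.960
n = (z×σ/E)² = (1.960×30/1.3)²
n = 2045.8225
Round up: n = 2046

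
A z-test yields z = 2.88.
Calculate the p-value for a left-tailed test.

Answer: p-value ≈ 0.9980

Derivation:
For z = 2.88:
p = P(Z < 2.88) = Φ(2.88) = 0.9980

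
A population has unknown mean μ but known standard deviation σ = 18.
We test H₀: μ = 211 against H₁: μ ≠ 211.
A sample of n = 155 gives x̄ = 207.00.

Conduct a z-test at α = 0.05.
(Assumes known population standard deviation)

Answer: z = -2.7666, reject H₀

Derivation:
Standard error: SE = σ/√n = 18/√155 = 1.4458
z-statistic: z = (x̄ - μ₀)/SE = (207.00 - 211)/1.4458 = -2.7666
Critical value: ±1.960
p-value = 0.0057
Decision: reject H₀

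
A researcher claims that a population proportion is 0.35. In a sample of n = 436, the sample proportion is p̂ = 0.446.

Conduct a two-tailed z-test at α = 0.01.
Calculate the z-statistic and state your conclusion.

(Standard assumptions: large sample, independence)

H₀: p = 0.35, H₁: p ≠ 0.35
Standard error: SE = √(p₀(1-p₀)/n) = √(0.35×0.65/436) = 0.022843
z-statistic: z = (p̂ - p₀)/SE = (0.446 - 0.35)/0.022843 = 4.2026
Critical value: z_0.005 = ±2.576
p-value < 0.0001
Decision: reject H₀ at α = 0.01

Answer: z = 4.2026, reject H₀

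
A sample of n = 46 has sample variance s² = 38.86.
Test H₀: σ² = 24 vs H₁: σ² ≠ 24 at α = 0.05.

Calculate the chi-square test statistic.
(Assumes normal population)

Answer: χ² = 72.8625, reject H₀

Derivation:
df = n - 1 = 45
χ² = (n-1)s²/σ₀² = 45×38.86/24 = 72.8625
Critical values: χ²_{0.975,45} = 28.366, χ²_{0.025,45} = 65.410
Rejection region: χ² < 28.366 or χ² > 65.410
Decision: reject H₀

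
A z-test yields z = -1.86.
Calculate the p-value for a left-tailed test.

Answer: p-value ≈ 0.0314

Derivation:
For z = -1.86:
p = P(Z < -1.86) = Φ(-1.86) = 0.0314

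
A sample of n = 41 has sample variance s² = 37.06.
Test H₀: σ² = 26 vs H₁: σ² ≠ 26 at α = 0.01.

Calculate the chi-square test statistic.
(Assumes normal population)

df = n - 1 = 40
χ² = (n-1)s²/σ₀² = 40×37.06/26 = 57.0154
Critical values: χ²_{0.995,40} = 20.707, χ²_{0.005,40} = 66.766
Rejection region: χ² < 20.707 or χ² > 66.766
Decision: fail to reject H₀

Answer: χ² = 57.0154, fail to reject H₀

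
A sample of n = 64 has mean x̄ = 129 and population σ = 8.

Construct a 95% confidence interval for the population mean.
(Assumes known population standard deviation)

Confidence level: 95%, α = 0.05
z_0.025 = 1.960
SE = σ/√n = 8/√64 = 1.0000
Margin of error = 1.960 × 1.0000 = 1.9600
CI: x̄ ± margin = 129 ± 1.9600
CI: (127.0400, 130.9600)

Answer: (127.0400, 130.9600)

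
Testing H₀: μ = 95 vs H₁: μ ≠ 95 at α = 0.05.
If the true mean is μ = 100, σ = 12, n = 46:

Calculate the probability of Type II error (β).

Answer: β ≈ 0.1932

Derivation:
SE = σ/√n = 12/√46 = 1.7693
Critical values: μ₀ ± z_0.025×SE = 95 ± 1.960×1.7693
Acceptance region: (91.5322, 98.4678)
Under H₁ (μ = 100): z_high = (98.4678 - 100)/1.7693 = -0.8660, z_low = (91.5322 - 100)/1.7693 = -4.7860
β = P(not reject | H₁) = Φ(-0.8660) - Φ(-4.7860) ≈ 0.1932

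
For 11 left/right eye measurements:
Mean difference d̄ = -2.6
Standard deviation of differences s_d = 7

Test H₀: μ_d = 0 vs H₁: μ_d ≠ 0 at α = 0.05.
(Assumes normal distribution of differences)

Answer: t = -1.2319, fail to reject H₀

Derivation:
df = n - 1 = 10
SE = s_d/√n = 7/√11 = 2.1106
t = d̄/SE = -2.6/2.1106 = -1.2319
Critical value: t_{0.025,10} = ±2.228
p-value ≈ 0.2462
Decision: fail to reject H₀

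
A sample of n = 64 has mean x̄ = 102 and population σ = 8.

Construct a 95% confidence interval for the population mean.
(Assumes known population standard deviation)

Confidence level: 95%, α = 0.05
z_0.025 = 1.960
SE = σ/√n = 8/√64 = 1.0000
Margin of error = 1.960 × 1.0000 = 1.9600
CI: x̄ ± margin = 102 ± 1.9600
CI: (100.0400, 103.9600)

Answer: (100.0400, 103.9600)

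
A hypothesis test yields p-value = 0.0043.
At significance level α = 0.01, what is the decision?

Answer: reject H₀

Derivation:
Compare p-value to α:
0.0043 < 0.01
Decision: reject H₀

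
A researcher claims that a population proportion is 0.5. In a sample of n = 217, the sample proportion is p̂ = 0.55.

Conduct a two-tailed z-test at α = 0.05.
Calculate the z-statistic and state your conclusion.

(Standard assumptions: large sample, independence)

Answer: z = 1.4731, fail to reject H₀

Derivation:
H₀: p = 0.5, H₁: p ≠ 0.5
Standard error: SE = √(p₀(1-p₀)/n) = √(0.5×0.5/217) = 0.033942
z-statistic: z = (p̂ - p₀)/SE = (0.55 - 0.5)/0.033942 = 1.4731
Critical value: z_0.025 = ±1.960
p-value = 0.1407
Decision: fail to reject H₀ at α = 0.05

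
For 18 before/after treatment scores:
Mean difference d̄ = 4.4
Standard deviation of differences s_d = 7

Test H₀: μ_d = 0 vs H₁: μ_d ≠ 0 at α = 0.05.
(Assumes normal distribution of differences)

df = n - 1 = 17
SE = s_d/√n = 7/√18 = 1.6499
t = d̄/SE = 4.4/1.6499 = 2.6668
Critical value: t_{0.025,17} = ±2.110
p-value ≈ 0.0163
Decision: reject H₀

Answer: t = 2.6668, reject H₀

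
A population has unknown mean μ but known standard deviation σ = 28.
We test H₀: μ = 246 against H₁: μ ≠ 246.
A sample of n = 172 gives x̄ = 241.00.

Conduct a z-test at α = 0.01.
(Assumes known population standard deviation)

Standard error: SE = σ/√n = 28/√172 = 2.1350
z-statistic: z = (x̄ - μ₀)/SE = (241.00 - 246)/2.1350 = -2.3419
Critical value: ±2.576
p-value = 0.0192
Decision: fail to reject H₀

Answer: z = -2.3419, fail to reject H₀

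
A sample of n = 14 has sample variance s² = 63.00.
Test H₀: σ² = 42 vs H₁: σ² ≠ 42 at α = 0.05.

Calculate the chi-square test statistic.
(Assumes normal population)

df = n - 1 = 13
χ² = (n-1)s²/σ₀² = 13×63.00/42 = 19.5000
Critical values: χ²_{0.975,13} = 5.009, χ²_{0.025,13} = 24.736
Rejection region: χ² < 5.009 or χ² > 24.736
Decision: fail to reject H₀

Answer: χ² = 19.5000, fail to reject H₀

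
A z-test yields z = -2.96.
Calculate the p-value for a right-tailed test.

Answer: p-value ≈ 0.9985

Derivation:
For z = -2.96:
p = P(Z > -2.96) = 1 - Φ(-2.96) = 0.9985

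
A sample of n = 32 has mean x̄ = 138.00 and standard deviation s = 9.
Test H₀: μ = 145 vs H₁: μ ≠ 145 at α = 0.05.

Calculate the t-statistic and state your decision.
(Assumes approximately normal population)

Answer: t = -4.3997, reject H₀

Derivation:
df = n - 1 = 31
SE = s/√n = 9/√32 = 1.5910
t = (x̄ - μ₀)/SE = (138.00 - 145)/1.5910 = -4.3997
Critical value: t_{0.025,31} = ±2.040
p-value ≈ 0.0001
Decision: reject H₀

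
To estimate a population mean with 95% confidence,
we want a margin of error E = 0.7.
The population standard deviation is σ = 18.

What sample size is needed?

z_0.025 = 1.960
n = (z×σ/E)² = (1.960×18/0.7)²
n = 2540.1600
Round up: n = 2541

Answer: n = 2541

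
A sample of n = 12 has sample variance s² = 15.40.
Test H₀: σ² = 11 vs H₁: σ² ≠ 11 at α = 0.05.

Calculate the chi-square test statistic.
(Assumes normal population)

Answer: χ² = 15.4000, fail to reject H₀

Derivation:
df = n - 1 = 11
χ² = (n-1)s²/σ₀² = 11×15.40/11 = 15.4000
Critical values: χ²_{0.975,11} = 3.816, χ²_{0.025,11} = 21.920
Rejection region: χ² < 3.816 or χ² > 21.920
Decision: fail to reject H₀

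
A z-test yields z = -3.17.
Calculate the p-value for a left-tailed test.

For z = -3.17:
p = P(Z < -3.17) = Φ(-3.17) = 0.0008

Answer: p-value ≈ 0.0008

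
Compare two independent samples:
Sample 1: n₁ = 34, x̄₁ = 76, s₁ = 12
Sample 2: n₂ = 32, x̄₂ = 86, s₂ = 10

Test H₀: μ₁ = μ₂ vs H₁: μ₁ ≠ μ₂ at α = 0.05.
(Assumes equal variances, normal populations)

Answer: t = -3.6656, reject H₀

Derivation:
Pooled variance: s²_p = [33×12² + 31×10²]/(64) = 122.6875
s_p = 11.0764
SE = s_p×√(1/n₁ + 1/n₂) = 11.0764×√(1/34 + 1/32) = 2.7281
t = (x̄₁ - x̄₂)/SE = (76 - 86)/2.7281 = -3.6656
df = 64, t-critical = ±1.998
Decision: reject H₀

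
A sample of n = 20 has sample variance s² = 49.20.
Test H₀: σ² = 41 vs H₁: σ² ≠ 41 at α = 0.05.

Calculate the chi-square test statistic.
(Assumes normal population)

df = n - 1 = 19
χ² = (n-1)s²/σ₀² = 19×49.20/41 = 22.8000
Critical values: χ²_{0.975,19} = 8.907, χ²_{0.025,19} = 32.852
Rejection region: χ² < 8.907 or χ² > 32.852
Decision: fail to reject H₀

Answer: χ² = 22.8000, fail to reject H₀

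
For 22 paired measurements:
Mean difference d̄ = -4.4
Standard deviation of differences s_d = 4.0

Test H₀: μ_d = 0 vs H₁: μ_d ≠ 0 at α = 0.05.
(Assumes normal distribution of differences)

df = n - 1 = 21
SE = s_d/√n = 4.0/√22 = 0.8528
t = d̄/SE = -4.4/0.8528 = -5.1595
Critical value: t_{0.025,21} = ±2.080
p-value < 0.0001
Decision: reject H₀

Answer: t = -5.1595, reject H₀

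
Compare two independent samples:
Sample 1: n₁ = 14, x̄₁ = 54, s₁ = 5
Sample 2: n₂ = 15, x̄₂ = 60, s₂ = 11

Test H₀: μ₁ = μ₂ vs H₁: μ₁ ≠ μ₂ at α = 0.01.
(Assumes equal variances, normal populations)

Answer: t = -1.8671, fail to reject H₀

Derivation:
Pooled variance: s²_p = [13×5² + 14×11²]/(27) = 74.7778
s_p = 8.6474
SE = s_p×√(1/n₁ + 1/n₂) = 8.6474×√(1/14 + 1/15) = 3.2135
t = (x̄₁ - x̄₂)/SE = (54 - 60)/3.2135 = -1.8671
df = 27, t-critical = ±2.771
Decision: fail to reject H₀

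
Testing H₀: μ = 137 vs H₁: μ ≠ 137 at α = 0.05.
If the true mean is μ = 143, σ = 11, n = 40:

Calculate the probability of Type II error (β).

SE = σ/√n = 11/√40 = 1.7393
Critical values: μ₀ ± z_0.025×SE = 137 ± 1.960×1.7393
Acceptance region: (133.5910, 140.4090)
Under H₁ (μ = 143): z_high = (140.4090 - 143)/1.7393 = -1.4897, z_low = (133.5910 - 143)/1.7393 = -5.4096
β = P(not reject | H₁) = Φ(-1.4897) - Φ(-5.4096) ≈ 0.0682

Answer: β ≈ 0.0682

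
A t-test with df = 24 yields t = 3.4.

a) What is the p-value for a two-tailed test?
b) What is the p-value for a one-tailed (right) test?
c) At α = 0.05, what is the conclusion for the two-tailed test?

Answer: a) 0.0024, b) 0.0012, c) reject H₀

Derivation:
Using t-distribution with df = 24:
a) Two-tailed: p = 2×P(T > 3.4) = 0.0024
b) One-tailed: p = P(T > 3.4) = 0.0012
c) 0.0024 < 0.05, reject H₀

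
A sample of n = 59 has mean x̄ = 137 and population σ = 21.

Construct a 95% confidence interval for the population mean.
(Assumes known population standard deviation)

Confidence level: 95%, α = 0.05
z_0.025 = 1.960
SE = σ/√n = 21/√59 = 2.7340
Margin of error = 1.960 × 2.7340 = 5.3586
CI: x̄ ± margin = 137 ± 5.3586
CI: (131.6414, 142.3586)

Answer: (131.6414, 142.3586)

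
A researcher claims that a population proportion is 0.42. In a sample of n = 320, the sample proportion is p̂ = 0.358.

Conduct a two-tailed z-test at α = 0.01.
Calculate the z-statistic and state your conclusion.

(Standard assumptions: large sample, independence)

H₀: p = 0.42, H₁: p ≠ 0.42
Standard error: SE = √(p₀(1-p₀)/n) = √(0.42×0.58/320) = 0.027591
z-statistic: z = (p̂ - p₀)/SE = (0.358 - 0.42)/0.027591 = -2.2471
Critical value: z_0.005 = ±2.576
p-value = 0.0246
Decision: fail to reject H₀ at α = 0.01

Answer: z = -2.2471, fail to reject H₀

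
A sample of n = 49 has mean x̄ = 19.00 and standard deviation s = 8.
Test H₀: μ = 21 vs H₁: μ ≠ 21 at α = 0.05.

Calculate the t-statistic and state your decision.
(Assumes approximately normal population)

df = n - 1 = 48
SE = s/√n = 8/√49 = 1.1429
t = (x̄ - μ₀)/SE = (19.00 - 21)/1.1429 = -1.7499
Critical value: t_{0.025,48} = ±2.011
p-value ≈ 0.0865
Decision: fail to reject H₀

Answer: t = -1.7499, fail to reject H₀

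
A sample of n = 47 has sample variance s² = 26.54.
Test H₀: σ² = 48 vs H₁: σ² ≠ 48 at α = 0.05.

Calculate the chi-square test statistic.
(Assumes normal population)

df = n - 1 = 46
χ² = (n-1)s²/σ₀² = 46×26.54/48 = 25.4342
Critical values: χ²_{0.975,46} = 29.160, χ²_{0.025,46} = 66.617
Rejection region: χ² < 29.160 or χ² > 66.617
Decision: reject H₀

Answer: χ² = 25.4342, reject H₀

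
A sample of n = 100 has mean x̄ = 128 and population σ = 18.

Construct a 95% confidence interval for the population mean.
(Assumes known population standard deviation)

Answer: (124.4720, 131.5280)

Derivation:
Confidence level: 95%, α = 0.05
z_0.025 = 1.960
SE = σ/√n = 18/√100 = 1.8000
Margin of error = 1.960 × 1.8000 = 3.5280
CI: x̄ ± margin = 128 ± 3.5280
CI: (124.4720, 131.5280)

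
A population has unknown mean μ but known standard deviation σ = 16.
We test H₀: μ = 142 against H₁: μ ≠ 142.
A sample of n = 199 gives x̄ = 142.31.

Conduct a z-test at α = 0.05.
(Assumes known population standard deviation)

Answer: z = 0.2733, fail to reject H₀

Derivation:
Standard error: SE = σ/√n = 16/√199 = 1.1342
z-statistic: z = (x̄ - μ₀)/SE = (142.31 - 142)/1.1342 = 0.2733
Critical value: ±1.960
p-value = 0.7846
Decision: fail to reject H₀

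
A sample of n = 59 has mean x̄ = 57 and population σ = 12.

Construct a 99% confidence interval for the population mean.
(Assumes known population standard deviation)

Answer: (52.9755, 61.0245)

Derivation:
Confidence level: 99%, α = 0.01
z_0.005 = 2.576
SE = σ/√n = 12/√59 = 1.5623
Margin of error = 2.576 × 1.5623 = 4.0245
CI: x̄ ± margin = 57 ± 4.0245
CI: (52.9755, 61.0245)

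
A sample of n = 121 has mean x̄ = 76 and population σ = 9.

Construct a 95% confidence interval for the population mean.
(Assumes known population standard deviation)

Confidence level: 95%, α = 0.05
z_0.025 = 1.960
SE = σ/√n = 9/√121 = 0.8182
Margin of error = 1.960 × 0.8182 = 1.6037
CI: x̄ ± margin = 76 ± 1.6037
CI: (74.3963, 77.6037)

Answer: (74.3963, 77.6037)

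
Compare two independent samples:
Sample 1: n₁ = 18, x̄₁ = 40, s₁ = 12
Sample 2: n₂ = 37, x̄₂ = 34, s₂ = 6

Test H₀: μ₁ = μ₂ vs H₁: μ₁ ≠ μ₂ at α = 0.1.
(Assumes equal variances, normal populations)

Pooled variance: s²_p = [17×12² + 36×6²]/(53) = 70.6415
s_p = 8.4048
SE = s_p×√(1/n₁ + 1/n₂) = 8.4048×√(1/18 + 1/37) = 2.4153
t = (x̄₁ - x̄₂)/SE = (40 - 34)/2.4153 = 2.4842
df = 53, t-critical = ±1.674
Decision: reject H₀

Answer: t = 2.4842, reject H₀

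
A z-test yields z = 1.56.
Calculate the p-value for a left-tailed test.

For z = 1.56:
p = P(Z < 1.56) = Φ(1.56) = 0.9406

Answer: p-value ≈ 0.9406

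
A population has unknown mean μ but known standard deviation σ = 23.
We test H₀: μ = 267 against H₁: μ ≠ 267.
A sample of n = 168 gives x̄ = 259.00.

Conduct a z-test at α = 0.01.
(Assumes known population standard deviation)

Standard error: SE = σ/√n = 23/√168 = 1.7745
z-statistic: z = (x̄ - μ₀)/SE = (259.00 - 267)/1.7745 = -4.5083
Critical value: ±2.576
p-value < 0.0001
Decision: reject H₀

Answer: z = -4.5083, reject H₀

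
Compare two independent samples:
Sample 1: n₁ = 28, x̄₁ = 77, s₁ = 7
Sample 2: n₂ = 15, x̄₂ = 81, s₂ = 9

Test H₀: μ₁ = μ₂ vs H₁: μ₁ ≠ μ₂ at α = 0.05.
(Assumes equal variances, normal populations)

Answer: t = -1.6149, fail to reject H₀

Derivation:
Pooled variance: s²_p = [27×7² + 14×9²]/(41) = 59.9268
s_p = 7.7412
SE = s_p×√(1/n₁ + 1/n₂) = 7.7412×√(1/28 + 1/15) = 2.4770
t = (x̄₁ - x̄₂)/SE = (77 - 81)/2.4770 = -1.6149
df = 41, t-critical = ±2.020
Decision: fail to reject H₀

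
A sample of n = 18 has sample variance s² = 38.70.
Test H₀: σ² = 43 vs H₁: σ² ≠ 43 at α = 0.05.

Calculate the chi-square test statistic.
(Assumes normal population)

df = n - 1 = 17
χ² = (n-1)s²/σ₀² = 17×38.70/43 = 15.3000
Critical values: χ²_{0.975,17} = 7.564, χ²_{0.025,17} = 30.191
Rejection region: χ² < 7.564 or χ² > 30.191
Decision: fail to reject H₀

Answer: χ² = 15.3000, fail to reject H₀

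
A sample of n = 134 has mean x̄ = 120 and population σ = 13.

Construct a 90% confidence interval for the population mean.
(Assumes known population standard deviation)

Confidence level: 90%, α = 0.1
z_0.05 = 1.645
SE = σ/√n = 13/√134 = 1.1230
Margin of error = 1.645 × 1.1230 = 1.8473
CI: x̄ ± margin = 120 ± 1.8473
CI: (118.1527, 121.8473)

Answer: (118.1527, 121.8473)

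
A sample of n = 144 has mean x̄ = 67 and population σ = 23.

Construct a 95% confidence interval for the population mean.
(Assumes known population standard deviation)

Confidence level: 95%, α = 0.05
z_0.025 = 1.960
SE = σ/√n = 23/√144 = 1.9167
Margin of error = 1.960 × 1.9167 = 3.7567
CI: x̄ ± margin = 67 ± 3.7567
CI: (63.2433, 70.7567)

Answer: (63.2433, 70.7567)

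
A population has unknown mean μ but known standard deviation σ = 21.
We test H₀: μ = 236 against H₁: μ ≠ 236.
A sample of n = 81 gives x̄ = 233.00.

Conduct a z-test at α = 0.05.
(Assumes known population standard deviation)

Answer: z = -1.2857, fail to reject H₀

Derivation:
Standard error: SE = σ/√n = 21/√81 = 2.3333
z-statistic: z = (x̄ - μ₀)/SE = (233.00 - 236)/2.3333 = -1.2857
Critical value: ±1.960
p-value = 0.1985
Decision: fail to reject H₀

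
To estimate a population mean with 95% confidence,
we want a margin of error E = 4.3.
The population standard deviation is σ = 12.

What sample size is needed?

Answer: n = 30

Derivation:
z_0.025 = 1.960
n = (z×σ/E)² = (1.960×12/4.3)²
n = 29.9184
Round up: n = 30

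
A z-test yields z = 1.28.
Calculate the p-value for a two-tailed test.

Answer: p-value ≈ 0.2005

Derivation:
For z = 1.28:
p = 2×P(Z > |1.28|) = 2×(1 - Φ(1.28)) = 0.2005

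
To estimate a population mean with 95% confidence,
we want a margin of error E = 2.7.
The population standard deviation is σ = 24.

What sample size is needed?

z_0.025 = 1.960
n = (z×σ/E)² = (1.960×24/2.7)²
n = 303.5338
Round up: n = 304

Answer: n = 304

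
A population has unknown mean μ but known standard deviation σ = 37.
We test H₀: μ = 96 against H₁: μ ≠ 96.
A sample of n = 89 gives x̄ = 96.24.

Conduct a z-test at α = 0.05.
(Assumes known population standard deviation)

Answer: z = 0.0612, fail to reject H₀

Derivation:
Standard error: SE = σ/√n = 37/√89 = 3.9220
z-statistic: z = (x̄ - μ₀)/SE = (96.24 - 96)/3.9220 = 0.0612
Critical value: ±1.960
p-value = 0.9512
Decision: fail to reject H₀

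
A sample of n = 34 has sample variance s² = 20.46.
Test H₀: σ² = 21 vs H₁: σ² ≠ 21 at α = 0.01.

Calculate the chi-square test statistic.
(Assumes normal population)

Answer: χ² = 32.1514, fail to reject H₀

Derivation:
df = n - 1 = 33
χ² = (n-1)s²/σ₀² = 33×20.46/21 = 32.1514
Critical values: χ²_{0.995,33} = 15.815, χ²_{0.005,33} = 57.648
Rejection region: χ² < 15.815 or χ² > 57.648
Decision: fail to reject H₀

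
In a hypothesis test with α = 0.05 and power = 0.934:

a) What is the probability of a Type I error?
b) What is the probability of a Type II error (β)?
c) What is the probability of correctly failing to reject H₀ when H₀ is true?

a) Type I error probability = α = 0.05
b) Power = P(reject H₀ | H₁ true) = 1 - β = 0.934, so Type II error probability = β = 1 - Power = 0.066
c) P(fail to reject H₀ | H₀ true) = 1 - α = 0.95

Answer: a) 0.05, b) 0.066, c) 0.95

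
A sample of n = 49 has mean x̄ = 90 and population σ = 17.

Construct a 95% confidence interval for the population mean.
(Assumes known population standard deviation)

Answer: (85.2399, 94.7601)

Derivation:
Confidence level: 95%, α = 0.05
z_0.025 = 1.960
SE = σ/√n = 17/√49 = 2.4286
Margin of error = 1.960 × 2.4286 = 4.7601
CI: x̄ ± margin = 90 ± 4.7601
CI: (85.2399, 94.7601)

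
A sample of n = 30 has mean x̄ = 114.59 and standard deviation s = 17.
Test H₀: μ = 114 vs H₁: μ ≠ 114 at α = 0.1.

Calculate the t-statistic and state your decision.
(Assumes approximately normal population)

df = n - 1 = 29
SE = s/√n = 17/√30 = 3.1038
t = (x̄ - μ₀)/SE = (114.59 - 114)/3.1038 = 0.1901
Critical value: t_{0.05,29} = ±1.699
p-value ≈ 0.8506
Decision: fail to reject H₀

Answer: t = 0.1901, fail to reject H₀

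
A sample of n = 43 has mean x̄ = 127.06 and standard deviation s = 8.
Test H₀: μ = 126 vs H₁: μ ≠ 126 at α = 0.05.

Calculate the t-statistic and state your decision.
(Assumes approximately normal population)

df = n - 1 = 42
SE = s/√n = 8/√43 = 1.2200
t = (x̄ - μ₀)/SE = (127.06 - 126)/1.2200 = 0.8689
Critical value: t_{0.025,42} = ±2.018
p-value ≈ 0.3898
Decision: fail to reject H₀

Answer: t = 0.8689, fail to reject H₀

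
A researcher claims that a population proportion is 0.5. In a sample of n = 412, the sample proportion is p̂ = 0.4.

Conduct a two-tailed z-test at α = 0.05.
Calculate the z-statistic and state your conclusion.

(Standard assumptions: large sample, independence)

H₀: p = 0.5, H₁: p ≠ 0.5
Standard error: SE = √(p₀(1-p₀)/n) = √(0.5×0.5/412) = 0.024633
z-statistic: z = (p̂ - p₀)/SE = (0.4 - 0.5)/0.024633 = -4.0596
Critical value: z_0.025 = ±1.960
p-value < 0.0001
Decision: reject H₀ at α = 0.05

Answer: z = -4.0596, reject H₀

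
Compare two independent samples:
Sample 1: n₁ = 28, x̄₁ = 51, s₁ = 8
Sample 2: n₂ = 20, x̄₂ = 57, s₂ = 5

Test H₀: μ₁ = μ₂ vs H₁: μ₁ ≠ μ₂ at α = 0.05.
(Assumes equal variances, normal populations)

Pooled variance: s²_p = [27×8² + 19×5²]/(46) = 47.8913
s_p = 6.9204
SE = s_p×√(1/n₁ + 1/n₂) = 6.9204×√(1/28 + 1/20) = 2.0261
t = (x̄₁ - x̄₂)/SE = (51 - 57)/2.0261 = -2.9614
df = 46, t-critical = ±2.013
Decision: reject H₀

Answer: t = -2.9614, reject H₀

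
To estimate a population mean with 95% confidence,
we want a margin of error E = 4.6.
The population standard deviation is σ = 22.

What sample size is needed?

z_0.025 = 1.960
n = (z×σ/E)² = (1.960×22/4.6)²
n = 87.8702
Round up: n = 88

Answer: n = 88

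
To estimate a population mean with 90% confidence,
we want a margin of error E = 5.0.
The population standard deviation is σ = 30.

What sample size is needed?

z_0.05 = 1.645
n = (z×σ/E)² = (1.645×30/5.0)²
n = 97.4169
Round up: n = 98

Answer: n = 98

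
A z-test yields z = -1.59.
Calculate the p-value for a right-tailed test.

For z = -1.59:
p = P(Z > -1.59) = 1 - Φ(-1.59) = 0.9441

Answer: p-value ≈ 0.9441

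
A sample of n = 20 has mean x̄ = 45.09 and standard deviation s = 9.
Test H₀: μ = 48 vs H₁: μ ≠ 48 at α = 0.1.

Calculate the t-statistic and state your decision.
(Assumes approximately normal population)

df = n - 1 = 19
SE = s/√n = 9/√20 = 2.0125
t = (x̄ - μ₀)/SE = (45.09 - 48)/2.0125 = -1.4460
Critical value: t_{0.05,19} = ±1.729
p-value ≈ 0.1645
Decision: fail to reject H₀

Answer: t = -1.4460, fail to reject H₀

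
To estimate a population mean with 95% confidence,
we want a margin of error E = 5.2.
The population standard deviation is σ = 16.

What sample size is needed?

Answer: n = 37

Derivation:
z_0.025 = 1.960
n = (z×σ/E)² = (1.960×16/5.2)²
n = 36.3702
Round up: n = 37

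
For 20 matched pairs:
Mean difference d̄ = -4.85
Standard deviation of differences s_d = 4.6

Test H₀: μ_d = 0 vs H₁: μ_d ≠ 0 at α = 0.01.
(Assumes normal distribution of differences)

Answer: t = -4.7151, reject H₀

Derivation:
df = n - 1 = 19
SE = s_d/√n = 4.6/√20 = 1.0286
t = d̄/SE = -4.85/1.0286 = -4.7151
Critical value: t_{0.005,19} = ±2.861
p-value ≈ 0.0002
Decision: reject H₀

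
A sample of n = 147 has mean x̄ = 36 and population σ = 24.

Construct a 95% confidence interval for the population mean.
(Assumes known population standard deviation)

Answer: (32.1202, 39.8798)

Derivation:
Confidence level: 95%, α = 0.05
z_0.025 = 1.960
SE = σ/√n = 24/√147 = 1.9795
Margin of error = 1.960 × 1.9795 = 3.8798
CI: x̄ ± margin = 36 ± 3.8798
CI: (32.1202, 39.8798)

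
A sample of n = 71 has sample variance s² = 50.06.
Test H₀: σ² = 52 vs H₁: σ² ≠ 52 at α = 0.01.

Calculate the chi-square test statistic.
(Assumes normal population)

Answer: χ² = 67.3885, fail to reject H₀

Derivation:
df = n - 1 = 70
χ² = (n-1)s²/σ₀² = 70×50.06/52 = 67.3885
Critical values: χ²_{0.995,70} = 43.275, χ²_{0.005,70} = 104.215
Rejection region: χ² < 43.275 or χ² > 104.215
Decision: fail to reject H₀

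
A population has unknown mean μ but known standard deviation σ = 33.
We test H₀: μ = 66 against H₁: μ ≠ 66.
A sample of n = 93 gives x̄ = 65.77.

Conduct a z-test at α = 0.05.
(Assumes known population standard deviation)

Answer: z = -0.0672, fail to reject H₀

Derivation:
Standard error: SE = σ/√n = 33/√93 = 3.4219
z-statistic: z = (x̄ - μ₀)/SE = (65.77 - 66)/3.4219 = -0.0672
Critical value: ±1.960
p-value = 0.9464
Decision: fail to reject H₀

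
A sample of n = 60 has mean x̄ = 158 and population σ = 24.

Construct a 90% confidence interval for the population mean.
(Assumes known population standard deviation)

Confidence level: 90%, α = 0.1
z_0.05 = 1.645
SE = σ/√n = 24/√60 = 3.0984
Margin of error = 1.645 × 3.0984 = 5.0969
CI: x̄ ± margin = 158 ± 5.0969
CI: (152.9031, 163.0969)

Answer: (152.9031, 163.0969)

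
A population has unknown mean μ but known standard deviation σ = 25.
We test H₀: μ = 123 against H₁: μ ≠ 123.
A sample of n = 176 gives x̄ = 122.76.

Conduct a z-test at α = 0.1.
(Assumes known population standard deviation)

Answer: z = -0.1274, fail to reject H₀

Derivation:
Standard error: SE = σ/√n = 25/√176 = 1.8844
z-statistic: z = (x̄ - μ₀)/SE = (122.76 - 123)/1.8844 = -0.1274
Critical value: ±1.645
p-value = 0.8986
Decision: fail to reject H₀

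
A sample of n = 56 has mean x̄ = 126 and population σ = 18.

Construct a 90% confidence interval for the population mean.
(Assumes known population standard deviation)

Answer: (122.0431, 129.9569)

Derivation:
Confidence level: 90%, α = 0.1
z_0.05 = 1.645
SE = σ/√n = 18/√56 = 2.4054
Margin of error = 1.645 × 2.4054 = 3.9569
CI: x̄ ± margin = 126 ± 3.9569
CI: (122.0431, 129.9569)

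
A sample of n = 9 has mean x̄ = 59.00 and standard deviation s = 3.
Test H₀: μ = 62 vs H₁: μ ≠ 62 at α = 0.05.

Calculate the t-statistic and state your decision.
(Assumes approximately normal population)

Answer: t = -3.0000, reject H₀

Derivation:
df = n - 1 = 8
SE = s/√n = 3/√9 = 1.0000
t = (x̄ - μ₀)/SE = (59.00 - 62)/1.0000 = -3.0000
Critical value: t_{0.025,8} = ±2.306
p-value ≈ 0.0171
Decision: reject H₀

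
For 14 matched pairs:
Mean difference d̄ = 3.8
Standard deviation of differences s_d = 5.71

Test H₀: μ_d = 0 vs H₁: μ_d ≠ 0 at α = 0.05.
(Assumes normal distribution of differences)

df = n - 1 = 13
SE = s_d/√n = 5.71/√14 = 1.5261
t = d̄/SE = 3.8/1.5261 = 2.4900
Critical value: t_{0.025,13} = ±2.160
p-value ≈ 0.0271
Decision: reject H₀

Answer: t = 2.4900, reject H₀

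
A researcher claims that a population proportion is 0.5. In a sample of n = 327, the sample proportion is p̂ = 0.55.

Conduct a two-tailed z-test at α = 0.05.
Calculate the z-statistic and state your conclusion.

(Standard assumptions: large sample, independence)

H₀: p = 0.5, H₁: p ≠ 0.5
Standard error: SE = √(p₀(1-p₀)/n) = √(0.5×0.5/327) = 0.027650
z-statistic: z = (p̂ - p₀)/SE = (0.55 - 0.5)/0.027650 = 1.8083
Critical value: z_0.025 = ±1.960
p-value = 0.0706
Decision: fail to reject H₀ at α = 0.05

Answer: z = 1.8083, fail to reject H₀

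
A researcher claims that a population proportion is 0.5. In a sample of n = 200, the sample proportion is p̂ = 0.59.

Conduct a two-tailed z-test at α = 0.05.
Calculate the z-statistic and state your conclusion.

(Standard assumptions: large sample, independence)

Answer: z = 2.5456, reject H₀

Derivation:
H₀: p = 0.5, H₁: p ≠ 0.5
Standard error: SE = √(p₀(1-p₀)/n) = √(0.5×0.5/200) = 0.035355
z-statistic: z = (p̂ - p₀)/SE = (0.59 - 0.5)/0.035355 = 2.5456
Critical value: z_0.025 = ±1.960
p-value = 0.0109
Decision: reject H₀ at α = 0.05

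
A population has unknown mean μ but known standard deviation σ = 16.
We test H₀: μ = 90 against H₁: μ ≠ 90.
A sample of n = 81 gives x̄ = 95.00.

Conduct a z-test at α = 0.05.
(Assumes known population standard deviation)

Standard error: SE = σ/√n = 16/√81 = 1.7778
z-statistic: z = (x̄ - μ₀)/SE = (95.00 - 90)/1.7778 = 2.8125
Critical value: ±1.960
p-value = 0.0049
Decision: reject H₀

Answer: z = 2.8125, reject H₀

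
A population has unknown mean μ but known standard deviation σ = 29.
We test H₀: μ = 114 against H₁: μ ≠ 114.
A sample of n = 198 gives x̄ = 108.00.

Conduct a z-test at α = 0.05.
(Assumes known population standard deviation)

Answer: z = -2.9113, reject H₀

Derivation:
Standard error: SE = σ/√n = 29/√198 = 2.0609
z-statistic: z = (x̄ - μ₀)/SE = (108.00 - 114)/2.0609 = -2.9113
Critical value: ±1.960
p-value = 0.0036
Decision: reject H₀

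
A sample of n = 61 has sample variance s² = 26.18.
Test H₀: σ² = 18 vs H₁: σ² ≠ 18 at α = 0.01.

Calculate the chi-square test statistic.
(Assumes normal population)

df = n - 1 = 60
χ² = (n-1)s²/σ₀² = 60×26.18/18 = 87.2667
Critical values: χ²_{0.995,60} = 35.534, χ²_{0.005,60} = 91.952
Rejection region: χ² < 35.534 or χ² > 91.952
Decision: fail to reject H₀

Answer: χ² = 87.2667, fail to reject H₀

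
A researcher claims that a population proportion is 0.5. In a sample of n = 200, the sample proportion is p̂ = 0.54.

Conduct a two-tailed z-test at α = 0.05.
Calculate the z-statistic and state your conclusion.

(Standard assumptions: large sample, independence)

H₀: p = 0.5, H₁: p ≠ 0.5
Standard error: SE = √(p₀(1-p₀)/n) = √(0.5×0.5/200) = 0.035355
z-statistic: z = (p̂ - p₀)/SE = (0.54 - 0.5)/0.035355 = 1.1314
Critical value: z_0.025 = ±1.960
p-value = 0.2579
Decision: fail to reject H₀ at α = 0.05

Answer: z = 1.1314, fail to reject H₀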